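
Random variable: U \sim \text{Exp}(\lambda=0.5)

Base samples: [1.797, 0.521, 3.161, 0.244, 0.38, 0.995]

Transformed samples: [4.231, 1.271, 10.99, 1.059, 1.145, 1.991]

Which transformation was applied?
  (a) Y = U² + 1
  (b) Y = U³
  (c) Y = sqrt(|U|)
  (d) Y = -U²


Checking option (a) Y = U² + 1:
  U = 1.797 -> Y = 4.231 ✓
  U = 0.521 -> Y = 1.271 ✓
  U = 3.161 -> Y = 10.99 ✓
All samples match this transformation.

(a) U² + 1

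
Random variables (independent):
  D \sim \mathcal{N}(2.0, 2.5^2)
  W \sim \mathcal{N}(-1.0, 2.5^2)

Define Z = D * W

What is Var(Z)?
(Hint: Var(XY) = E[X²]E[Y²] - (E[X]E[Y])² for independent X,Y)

Var(XY) = E[X²]E[Y²] - (E[X]E[Y])²
E[D] = 2, Var(D) = 6.25
E[W] = -1, Var(W) = 6.25
E[D²] = 6.25 + 2² = 10.25
E[W²] = 6.25 + (-1)² = 7.25
Var(Z) = 10.25*7.25 - (2*(-1))²
= 74.3125 - 4 = 70.3125

70.3125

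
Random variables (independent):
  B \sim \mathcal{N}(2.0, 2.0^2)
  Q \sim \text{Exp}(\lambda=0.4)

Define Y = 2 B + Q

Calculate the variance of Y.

For independent RVs: Var(aX + bY) = a²Var(X) + b²Var(Y)
Var(B) = 4
Var(Q) = 6.25
Var(Y) = 2²*4 + 1²*6.25
= 4*4 + 1*6.25 = 22.25

22.25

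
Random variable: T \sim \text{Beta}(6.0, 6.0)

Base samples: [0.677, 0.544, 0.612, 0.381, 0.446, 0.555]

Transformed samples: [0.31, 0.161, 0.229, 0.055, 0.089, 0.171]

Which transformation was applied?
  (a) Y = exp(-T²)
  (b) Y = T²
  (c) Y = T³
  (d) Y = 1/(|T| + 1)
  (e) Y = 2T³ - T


Checking option (c) Y = T³:
  T = 0.677 -> Y = 0.31 ✓
  T = 0.544 -> Y = 0.161 ✓
  T = 0.612 -> Y = 0.229 ✓
All samples match this transformation.

(c) T³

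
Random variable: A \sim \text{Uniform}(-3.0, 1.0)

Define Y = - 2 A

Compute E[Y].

For Y = -2A:
E[Y] = -2 * E[A]
E[A] = (-3 + 1)/2 = -1
E[Y] = -2 * (-1) = 2

2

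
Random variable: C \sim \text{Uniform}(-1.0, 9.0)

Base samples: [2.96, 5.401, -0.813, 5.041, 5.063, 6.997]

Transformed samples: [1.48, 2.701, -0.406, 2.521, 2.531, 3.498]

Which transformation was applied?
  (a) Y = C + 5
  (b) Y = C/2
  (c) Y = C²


Checking option (b) Y = C/2:
  C = 2.96 -> Y = 1.48 ✓
  C = 5.401 -> Y = 2.701 ✓
  C = -0.813 -> Y = -0.406 ✓
All samples match this transformation.

(b) C/2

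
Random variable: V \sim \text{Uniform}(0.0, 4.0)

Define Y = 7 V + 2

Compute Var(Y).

For Y = aV + b: Var(Y) = a² * Var(V)
Var(V) = (4 - 0)^2/12 = 1.3333333
Var(Y) = 7² * 1.3333333 = 49 * 1.3333333 = 65.333333

65.333333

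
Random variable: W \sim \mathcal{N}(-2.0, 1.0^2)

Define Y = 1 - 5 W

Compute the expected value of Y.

For Y = -5W + 1:
E[Y] = -5 * E[W] + 1
E[W] = -2.0 = -2
E[Y] = -5 * (-2) + 1 = 11

11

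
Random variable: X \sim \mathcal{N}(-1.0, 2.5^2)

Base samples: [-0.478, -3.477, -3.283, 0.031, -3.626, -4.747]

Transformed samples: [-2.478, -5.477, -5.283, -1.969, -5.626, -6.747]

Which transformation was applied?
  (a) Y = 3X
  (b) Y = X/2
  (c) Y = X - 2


Checking option (c) Y = X - 2:
  X = -0.478 -> Y = -2.478 ✓
  X = -3.477 -> Y = -5.477 ✓
  X = -3.283 -> Y = -5.283 ✓
All samples match this transformation.

(c) X - 2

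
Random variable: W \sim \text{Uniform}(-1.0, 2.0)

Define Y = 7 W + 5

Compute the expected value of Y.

For Y = 7W + 5:
E[Y] = 7 * E[W] + 5
E[W] = (-1 + 2)/2 = 0.5
E[Y] = 7 * 0.5 + 5 = 8.5

8.5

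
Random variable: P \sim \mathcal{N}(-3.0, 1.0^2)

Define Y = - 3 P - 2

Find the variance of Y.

For Y = aP + b: Var(Y) = a² * Var(P)
Var(P) = 1.0^2 = 1
Var(Y) = (-3)² * 1 = 9 * 1 = 9

9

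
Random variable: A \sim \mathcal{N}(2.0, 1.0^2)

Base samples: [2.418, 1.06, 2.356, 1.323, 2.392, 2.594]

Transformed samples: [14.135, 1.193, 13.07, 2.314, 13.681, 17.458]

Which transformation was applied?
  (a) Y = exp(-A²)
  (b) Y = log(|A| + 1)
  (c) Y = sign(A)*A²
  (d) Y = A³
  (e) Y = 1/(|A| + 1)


Checking option (d) Y = A³:
  A = 2.418 -> Y = 14.135 ✓
  A = 1.06 -> Y = 1.193 ✓
  A = 2.356 -> Y = 13.07 ✓
All samples match this transformation.

(d) A³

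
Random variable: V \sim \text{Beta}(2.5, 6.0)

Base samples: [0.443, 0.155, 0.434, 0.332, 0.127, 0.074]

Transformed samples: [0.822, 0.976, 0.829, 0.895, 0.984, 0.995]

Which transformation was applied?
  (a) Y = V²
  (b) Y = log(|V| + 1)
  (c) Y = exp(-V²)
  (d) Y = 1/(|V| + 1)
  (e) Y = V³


Checking option (c) Y = exp(-V²):
  V = 0.443 -> Y = 0.822 ✓
  V = 0.155 -> Y = 0.976 ✓
  V = 0.434 -> Y = 0.829 ✓
All samples match this transformation.

(c) exp(-V²)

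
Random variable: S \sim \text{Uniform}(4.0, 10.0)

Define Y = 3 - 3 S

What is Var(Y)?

For Y = aS + b: Var(Y) = a² * Var(S)
Var(S) = (10 - 4)^2/12 = 3
Var(Y) = (-3)² * 3 = 9 * 3 = 27

27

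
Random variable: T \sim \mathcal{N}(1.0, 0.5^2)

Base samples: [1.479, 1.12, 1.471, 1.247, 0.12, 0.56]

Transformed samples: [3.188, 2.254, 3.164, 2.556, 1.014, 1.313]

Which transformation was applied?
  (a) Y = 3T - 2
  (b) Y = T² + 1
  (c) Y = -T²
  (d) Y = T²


Checking option (b) Y = T² + 1:
  T = 1.479 -> Y = 3.188 ✓
  T = 1.12 -> Y = 2.254 ✓
  T = 1.471 -> Y = 3.164 ✓
All samples match this transformation.

(b) T² + 1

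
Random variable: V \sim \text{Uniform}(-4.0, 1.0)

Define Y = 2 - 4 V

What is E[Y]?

For Y = -4V + 2:
E[Y] = -4 * E[V] + 2
E[V] = (-4 + 1)/2 = -1.5
E[Y] = -4 * (-1.5) + 2 = 8

8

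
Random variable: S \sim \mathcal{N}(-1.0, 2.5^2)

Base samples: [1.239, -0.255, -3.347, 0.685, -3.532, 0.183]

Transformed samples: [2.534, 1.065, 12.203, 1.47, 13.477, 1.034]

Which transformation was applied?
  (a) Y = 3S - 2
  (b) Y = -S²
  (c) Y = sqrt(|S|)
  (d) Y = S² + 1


Checking option (d) Y = S² + 1:
  S = 1.239 -> Y = 2.534 ✓
  S = -0.255 -> Y = 1.065 ✓
  S = -3.347 -> Y = 12.203 ✓
All samples match this transformation.

(d) S² + 1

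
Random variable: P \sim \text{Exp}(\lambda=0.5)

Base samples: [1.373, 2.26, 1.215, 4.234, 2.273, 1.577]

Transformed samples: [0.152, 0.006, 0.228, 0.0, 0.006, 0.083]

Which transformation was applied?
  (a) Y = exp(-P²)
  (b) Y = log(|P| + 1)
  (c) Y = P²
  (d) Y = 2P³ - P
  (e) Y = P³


Checking option (a) Y = exp(-P²):
  P = 1.373 -> Y = 0.152 ✓
  P = 2.26 -> Y = 0.006 ✓
  P = 1.215 -> Y = 0.228 ✓
All samples match this transformation.

(a) exp(-P²)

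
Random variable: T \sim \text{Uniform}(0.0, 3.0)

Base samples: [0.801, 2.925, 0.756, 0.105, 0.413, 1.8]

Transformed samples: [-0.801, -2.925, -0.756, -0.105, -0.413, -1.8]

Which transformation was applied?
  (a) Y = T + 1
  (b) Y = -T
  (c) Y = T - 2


Checking option (b) Y = -T:
  T = 0.801 -> Y = -0.801 ✓
  T = 2.925 -> Y = -2.925 ✓
  T = 0.756 -> Y = -0.756 ✓
All samples match this transformation.

(b) -T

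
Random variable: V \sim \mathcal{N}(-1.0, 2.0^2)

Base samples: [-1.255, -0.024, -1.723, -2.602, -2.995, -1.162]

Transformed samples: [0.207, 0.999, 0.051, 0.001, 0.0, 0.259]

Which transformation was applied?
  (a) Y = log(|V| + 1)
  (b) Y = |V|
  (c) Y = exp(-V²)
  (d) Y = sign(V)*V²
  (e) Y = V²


Checking option (c) Y = exp(-V²):
  V = -1.255 -> Y = 0.207 ✓
  V = -0.024 -> Y = 0.999 ✓
  V = -1.723 -> Y = 0.051 ✓
All samples match this transformation.

(c) exp(-V²)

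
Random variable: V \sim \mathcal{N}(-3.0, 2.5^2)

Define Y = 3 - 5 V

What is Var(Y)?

For Y = aV + b: Var(Y) = a² * Var(V)
Var(V) = 2.5^2 = 6.25
Var(Y) = (-5)² * 6.25 = 25 * 6.25 = 156.25

156.25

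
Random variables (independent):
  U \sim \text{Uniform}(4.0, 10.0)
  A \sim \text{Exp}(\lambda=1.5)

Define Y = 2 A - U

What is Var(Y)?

For independent RVs: Var(aX + bY) = a²Var(X) + b²Var(Y)
Var(U) = 3
Var(A) = 0.44444444
Var(Y) = (-1)²*3 + 2²*0.44444444
= 1*3 + 4*0.44444444 = 4.7777778

4.7777778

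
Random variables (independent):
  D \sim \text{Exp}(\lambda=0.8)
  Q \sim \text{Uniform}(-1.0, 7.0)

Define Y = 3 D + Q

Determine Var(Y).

For independent RVs: Var(aX + bY) = a²Var(X) + b²Var(Y)
Var(D) = 1.5625
Var(Q) = 5.3333333
Var(Y) = 3²*1.5625 + 1²*5.3333333
= 9*1.5625 + 1*5.3333333 = 19.395833

19.395833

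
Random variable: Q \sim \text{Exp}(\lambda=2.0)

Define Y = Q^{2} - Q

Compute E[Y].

E[Y] = 1*E[Q²] - 1*E[Q]
E[Q] = 0.5
E[Q²] = Var(Q) + (E[Q])² = 0.25 + 0.25 = 0.5
E[Y] = 1*0.5 - 1*0.5 = 0

0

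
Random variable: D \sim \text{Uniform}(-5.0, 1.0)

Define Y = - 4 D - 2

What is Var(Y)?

For Y = aD + b: Var(Y) = a² * Var(D)
Var(D) = (1 + 5)^2/12 = 3
Var(Y) = (-4)² * 3 = 16 * 3 = 48

48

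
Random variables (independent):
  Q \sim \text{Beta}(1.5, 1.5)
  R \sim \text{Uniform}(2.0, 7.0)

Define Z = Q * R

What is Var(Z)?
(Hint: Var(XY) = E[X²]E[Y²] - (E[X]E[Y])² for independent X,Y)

Var(XY) = E[X²]E[Y²] - (E[X]E[Y])²
E[Q] = 0.5, Var(Q) = 0.0625
E[R] = 4.5, Var(R) = 2.0833333
E[Q²] = 0.0625 + 0.5² = 0.3125
E[R²] = 2.0833333 + 4.5² = 22.333333
Var(Z) = 0.3125*22.333333 - (0.5*4.5)²
= 6.9791667 - 5.0625 = 1.9166667

1.9166667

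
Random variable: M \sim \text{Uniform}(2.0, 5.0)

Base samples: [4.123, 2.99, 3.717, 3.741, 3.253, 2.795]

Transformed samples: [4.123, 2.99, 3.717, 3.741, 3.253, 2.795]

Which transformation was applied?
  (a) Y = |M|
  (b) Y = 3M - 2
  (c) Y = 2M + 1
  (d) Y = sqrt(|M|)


Checking option (a) Y = |M|:
  M = 4.123 -> Y = 4.123 ✓
  M = 2.99 -> Y = 2.99 ✓
  M = 3.717 -> Y = 3.717 ✓
All samples match this transformation.

(a) |M|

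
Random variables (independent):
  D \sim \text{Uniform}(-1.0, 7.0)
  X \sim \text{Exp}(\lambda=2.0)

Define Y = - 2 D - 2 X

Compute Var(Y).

For independent RVs: Var(aX + bY) = a²Var(X) + b²Var(Y)
Var(D) = 5.3333333
Var(X) = 0.25
Var(Y) = (-2)²*5.3333333 + (-2)²*0.25
= 4*5.3333333 + 4*0.25 = 22.333333

22.333333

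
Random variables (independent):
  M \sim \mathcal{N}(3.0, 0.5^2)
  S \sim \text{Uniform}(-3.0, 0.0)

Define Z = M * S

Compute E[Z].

For independent RVs: E[XY] = E[X]*E[Y]
E[M] = 3
E[S] = -1.5
E[Z] = 3 * (-1.5) = -4.5

-4.5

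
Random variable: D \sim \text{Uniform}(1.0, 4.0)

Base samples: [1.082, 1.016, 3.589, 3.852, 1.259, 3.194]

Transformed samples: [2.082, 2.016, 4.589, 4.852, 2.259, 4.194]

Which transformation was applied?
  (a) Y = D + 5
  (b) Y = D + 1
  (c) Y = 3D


Checking option (b) Y = D + 1:
  D = 1.082 -> Y = 2.082 ✓
  D = 1.016 -> Y = 2.016 ✓
  D = 3.589 -> Y = 4.589 ✓
All samples match this transformation.

(b) D + 1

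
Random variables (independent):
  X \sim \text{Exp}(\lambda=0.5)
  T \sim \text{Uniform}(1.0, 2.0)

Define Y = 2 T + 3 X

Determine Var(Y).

For independent RVs: Var(aX + bY) = a²Var(X) + b²Var(Y)
Var(X) = 4
Var(T) = 0.083333333
Var(Y) = 3²*4 + 2²*0.083333333
= 9*4 + 4*0.083333333 = 36.333333

36.333333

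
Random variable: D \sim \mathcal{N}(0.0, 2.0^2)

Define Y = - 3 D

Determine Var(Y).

For Y = aD + b: Var(Y) = a² * Var(D)
Var(D) = 2.0^2 = 4
Var(Y) = (-3)² * 4 = 9 * 4 = 36

36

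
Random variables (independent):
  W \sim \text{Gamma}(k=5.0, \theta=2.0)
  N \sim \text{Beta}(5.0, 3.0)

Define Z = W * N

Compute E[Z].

For independent RVs: E[XY] = E[X]*E[Y]
E[W] = 10
E[N] = 0.625
E[Z] = 10 * 0.625 = 6.25

6.25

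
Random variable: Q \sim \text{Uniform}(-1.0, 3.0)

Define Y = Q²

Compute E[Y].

E[Q²] = Var(Q) + (E[Q])² = 1.3333333 + 1 = 2.3333333

2.3333333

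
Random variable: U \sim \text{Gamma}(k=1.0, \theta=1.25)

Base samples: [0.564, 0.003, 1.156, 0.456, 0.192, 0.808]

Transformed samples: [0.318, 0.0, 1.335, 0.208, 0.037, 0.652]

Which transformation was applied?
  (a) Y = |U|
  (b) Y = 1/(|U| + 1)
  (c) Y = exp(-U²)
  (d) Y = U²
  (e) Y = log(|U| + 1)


Checking option (d) Y = U²:
  U = 0.564 -> Y = 0.318 ✓
  U = 0.003 -> Y = 0.0 ✓
  U = 1.156 -> Y = 1.335 ✓
All samples match this transformation.

(d) U²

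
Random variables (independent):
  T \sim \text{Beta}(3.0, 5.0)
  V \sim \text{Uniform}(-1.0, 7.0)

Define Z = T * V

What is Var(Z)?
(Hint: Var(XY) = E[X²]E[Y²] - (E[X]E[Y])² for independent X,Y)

Var(XY) = E[X²]E[Y²] - (E[X]E[Y])²
E[T] = 0.375, Var(T) = 0.026041667
E[V] = 3, Var(V) = 5.3333333
E[T²] = 0.026041667 + 0.375² = 0.16666667
E[V²] = 5.3333333 + 3² = 14.333333
Var(Z) = 0.16666667*14.333333 - (0.375*3)²
= 2.3888889 - 1.265625 = 1.1232639

1.1232639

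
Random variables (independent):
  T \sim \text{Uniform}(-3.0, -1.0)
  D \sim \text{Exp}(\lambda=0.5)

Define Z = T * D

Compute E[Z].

For independent RVs: E[XY] = E[X]*E[Y]
E[T] = -2
E[D] = 2
E[Z] = -2 * 2 = -4

-4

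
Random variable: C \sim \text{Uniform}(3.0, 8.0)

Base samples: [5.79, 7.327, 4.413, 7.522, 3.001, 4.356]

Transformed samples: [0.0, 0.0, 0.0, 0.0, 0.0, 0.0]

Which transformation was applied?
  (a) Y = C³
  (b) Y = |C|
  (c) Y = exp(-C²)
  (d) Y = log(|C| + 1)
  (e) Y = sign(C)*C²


Checking option (c) Y = exp(-C²):
  C = 5.79 -> Y = 0.0 ✓
  C = 7.327 -> Y = 0.0 ✓
  C = 4.413 -> Y = 0.0 ✓
All samples match this transformation.

(c) exp(-C²)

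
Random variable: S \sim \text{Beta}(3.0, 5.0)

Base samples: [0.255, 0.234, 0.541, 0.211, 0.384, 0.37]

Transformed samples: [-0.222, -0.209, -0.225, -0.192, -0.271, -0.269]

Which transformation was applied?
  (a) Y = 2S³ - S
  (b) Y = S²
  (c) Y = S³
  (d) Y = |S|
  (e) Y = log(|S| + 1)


Checking option (a) Y = 2S³ - S:
  S = 0.255 -> Y = -0.222 ✓
  S = 0.234 -> Y = -0.209 ✓
  S = 0.541 -> Y = -0.225 ✓
All samples match this transformation.

(a) 2S³ - S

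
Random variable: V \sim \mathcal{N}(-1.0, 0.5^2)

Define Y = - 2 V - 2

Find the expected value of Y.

For Y = -2V - 2:
E[Y] = -2 * E[V] - 2
E[V] = -1.0 = -1
E[Y] = -2 * (-1) - 2 = 0

0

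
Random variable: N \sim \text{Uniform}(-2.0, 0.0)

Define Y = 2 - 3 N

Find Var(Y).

For Y = aN + b: Var(Y) = a² * Var(N)
Var(N) = (0 + 2)^2/12 = 0.33333333
Var(Y) = (-3)² * 0.33333333 = 9 * 0.33333333 = 3

3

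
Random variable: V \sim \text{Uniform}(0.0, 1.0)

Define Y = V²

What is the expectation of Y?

Using E[X²] = Var(X) + (E[X])²:
E[V] = 0.5
Var(V) = (1 - 0)^2/12 = 0.083333333
E[V²] = 0.083333333 + 0.5² = 0.083333333 + 0.25 = 0.33333333

0.33333333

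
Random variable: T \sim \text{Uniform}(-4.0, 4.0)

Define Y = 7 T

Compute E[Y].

For Y = 7T:
E[Y] = 7 * E[T]
E[T] = (-4 + 4)/2 = 0
E[Y] = 7 * 0 = 0

0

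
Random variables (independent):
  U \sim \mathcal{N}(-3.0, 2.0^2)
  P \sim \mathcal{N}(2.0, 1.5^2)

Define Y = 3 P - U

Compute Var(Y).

For independent RVs: Var(aX + bY) = a²Var(X) + b²Var(Y)
Var(U) = 4
Var(P) = 2.25
Var(Y) = (-1)²*4 + 3²*2.25
= 1*4 + 9*2.25 = 24.25

24.25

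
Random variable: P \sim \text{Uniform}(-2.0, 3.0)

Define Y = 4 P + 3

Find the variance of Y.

For Y = aP + b: Var(Y) = a² * Var(P)
Var(P) = (3 + 2)^2/12 = 2.0833333
Var(Y) = 4² * 2.0833333 = 16 * 2.0833333 = 33.333333

33.333333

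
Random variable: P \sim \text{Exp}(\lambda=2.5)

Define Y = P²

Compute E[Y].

Using E[X²] = Var(X) + (E[X])²:
E[P] = 0.4
Var(P) = 1/2.5^2 = 0.16
E[P²] = 0.16 + 0.4² = 0.16 + 0.16 = 0.32

0.32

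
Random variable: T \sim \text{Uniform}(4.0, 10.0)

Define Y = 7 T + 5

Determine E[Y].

For Y = 7T + 5:
E[Y] = 7 * E[T] + 5
E[T] = (4 + 10)/2 = 7
E[Y] = 7 * 7 + 5 = 54

54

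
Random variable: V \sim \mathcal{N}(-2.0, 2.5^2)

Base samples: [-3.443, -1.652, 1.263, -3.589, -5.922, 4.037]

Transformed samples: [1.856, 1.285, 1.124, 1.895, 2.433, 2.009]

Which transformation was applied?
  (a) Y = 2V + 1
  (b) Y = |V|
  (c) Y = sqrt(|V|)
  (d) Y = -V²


Checking option (c) Y = sqrt(|V|):
  V = -3.443 -> Y = 1.856 ✓
  V = -1.652 -> Y = 1.285 ✓
  V = 1.263 -> Y = 1.124 ✓
All samples match this transformation.

(c) sqrt(|V|)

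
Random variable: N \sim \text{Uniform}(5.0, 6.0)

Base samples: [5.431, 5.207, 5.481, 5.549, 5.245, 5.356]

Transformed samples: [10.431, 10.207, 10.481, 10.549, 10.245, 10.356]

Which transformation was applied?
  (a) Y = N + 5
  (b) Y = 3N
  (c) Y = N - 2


Checking option (a) Y = N + 5:
  N = 5.431 -> Y = 10.431 ✓
  N = 5.207 -> Y = 10.207 ✓
  N = 5.481 -> Y = 10.481 ✓
All samples match this transformation.

(a) N + 5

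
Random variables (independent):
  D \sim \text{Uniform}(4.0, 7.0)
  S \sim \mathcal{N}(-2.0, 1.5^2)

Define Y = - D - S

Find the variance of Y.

For independent RVs: Var(aX + bY) = a²Var(X) + b²Var(Y)
Var(D) = 0.75
Var(S) = 2.25
Var(Y) = (-1)²*0.75 + (-1)²*2.25
= 1*0.75 + 1*2.25 = 3

3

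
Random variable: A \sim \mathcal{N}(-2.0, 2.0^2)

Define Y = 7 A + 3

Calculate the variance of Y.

For Y = aA + b: Var(Y) = a² * Var(A)
Var(A) = 2.0^2 = 4
Var(Y) = 7² * 4 = 49 * 4 = 196

196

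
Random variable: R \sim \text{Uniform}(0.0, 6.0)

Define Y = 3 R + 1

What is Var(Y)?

For Y = aR + b: Var(Y) = a² * Var(R)
Var(R) = (6 - 0)^2/12 = 3
Var(Y) = 3² * 3 = 9 * 3 = 27

27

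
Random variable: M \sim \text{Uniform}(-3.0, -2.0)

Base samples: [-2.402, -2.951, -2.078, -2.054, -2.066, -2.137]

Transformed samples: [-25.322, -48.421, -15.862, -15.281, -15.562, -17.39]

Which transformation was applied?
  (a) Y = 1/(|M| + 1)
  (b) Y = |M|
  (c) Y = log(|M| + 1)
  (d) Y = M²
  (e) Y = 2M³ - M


Checking option (e) Y = 2M³ - M:
  M = -2.402 -> Y = -25.322 ✓
  M = -2.951 -> Y = -48.421 ✓
  M = -2.078 -> Y = -15.862 ✓
All samples match this transformation.

(e) 2M³ - M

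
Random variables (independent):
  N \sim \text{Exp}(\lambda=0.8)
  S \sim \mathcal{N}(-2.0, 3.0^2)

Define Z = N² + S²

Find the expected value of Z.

E[Z] = E[N²] + E[S²]
E[N²] = Var(N) + E[N]² = 1.5625 + 1.5625 = 3.125
E[S²] = Var(S) + E[S]² = 9 + 4 = 13
E[Z] = 3.125 + 13 = 16.125

16.125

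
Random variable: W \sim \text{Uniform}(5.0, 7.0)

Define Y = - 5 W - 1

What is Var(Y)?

For Y = aW + b: Var(Y) = a² * Var(W)
Var(W) = (7 - 5)^2/12 = 0.33333333
Var(Y) = (-5)² * 0.33333333 = 25 * 0.33333333 = 8.3333333

8.3333333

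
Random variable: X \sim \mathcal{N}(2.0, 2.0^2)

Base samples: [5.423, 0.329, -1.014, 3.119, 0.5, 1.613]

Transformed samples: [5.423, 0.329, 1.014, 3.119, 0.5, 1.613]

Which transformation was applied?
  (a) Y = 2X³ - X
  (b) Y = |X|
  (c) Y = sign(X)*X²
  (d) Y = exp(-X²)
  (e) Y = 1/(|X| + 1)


Checking option (b) Y = |X|:
  X = 5.423 -> Y = 5.423 ✓
  X = 0.329 -> Y = 0.329 ✓
  X = -1.014 -> Y = 1.014 ✓
All samples match this transformation.

(b) |X|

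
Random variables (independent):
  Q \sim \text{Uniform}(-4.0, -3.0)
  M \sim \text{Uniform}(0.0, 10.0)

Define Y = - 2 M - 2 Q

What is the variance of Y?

For independent RVs: Var(aX + bY) = a²Var(X) + b²Var(Y)
Var(Q) = 0.083333333
Var(M) = 8.3333333
Var(Y) = (-2)²*0.083333333 + (-2)²*8.3333333
= 4*0.083333333 + 4*8.3333333 = 33.666667

33.666667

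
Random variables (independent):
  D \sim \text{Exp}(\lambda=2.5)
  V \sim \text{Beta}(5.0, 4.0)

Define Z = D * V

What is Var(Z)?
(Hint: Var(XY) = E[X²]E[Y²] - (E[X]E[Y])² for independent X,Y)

Var(XY) = E[X²]E[Y²] - (E[X]E[Y])²
E[D] = 0.4, Var(D) = 0.16
E[V] = 0.55555556, Var(V) = 0.024691358
E[D²] = 0.16 + 0.4² = 0.32
E[V²] = 0.024691358 + 0.55555556² = 0.33333333
Var(Z) = 0.32*0.33333333 - (0.4*0.55555556)²
= 0.10666667 - 0.049382716 = 0.057283951

0.057283951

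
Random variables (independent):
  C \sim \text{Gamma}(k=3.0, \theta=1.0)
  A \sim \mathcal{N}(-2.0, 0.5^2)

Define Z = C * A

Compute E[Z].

For independent RVs: E[XY] = E[X]*E[Y]
E[C] = 3
E[A] = -2
E[Z] = 3 * (-2) = -6

-6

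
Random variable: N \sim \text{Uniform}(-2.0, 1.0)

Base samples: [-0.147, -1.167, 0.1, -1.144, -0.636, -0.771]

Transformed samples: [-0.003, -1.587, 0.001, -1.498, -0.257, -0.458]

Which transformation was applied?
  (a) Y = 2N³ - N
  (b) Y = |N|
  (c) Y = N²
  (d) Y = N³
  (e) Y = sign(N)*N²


Checking option (d) Y = N³:
  N = -0.147 -> Y = -0.003 ✓
  N = -1.167 -> Y = -1.587 ✓
  N = 0.1 -> Y = 0.001 ✓
All samples match this transformation.

(d) N³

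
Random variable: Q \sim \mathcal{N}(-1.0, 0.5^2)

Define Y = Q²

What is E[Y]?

E[Q²] = Var(Q) + (E[Q])² = 0.25 + 1 = 1.25

1.25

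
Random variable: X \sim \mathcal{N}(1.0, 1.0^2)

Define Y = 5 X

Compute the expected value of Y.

For Y = 5X:
E[Y] = 5 * E[X]
E[X] = 1.0 = 1
E[Y] = 5 * 1 = 5

5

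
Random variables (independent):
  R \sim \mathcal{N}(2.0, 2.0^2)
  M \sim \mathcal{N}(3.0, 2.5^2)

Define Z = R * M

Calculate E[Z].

For independent RVs: E[XY] = E[X]*E[Y]
E[R] = 2
E[M] = 3
E[Z] = 2 * 3 = 6

6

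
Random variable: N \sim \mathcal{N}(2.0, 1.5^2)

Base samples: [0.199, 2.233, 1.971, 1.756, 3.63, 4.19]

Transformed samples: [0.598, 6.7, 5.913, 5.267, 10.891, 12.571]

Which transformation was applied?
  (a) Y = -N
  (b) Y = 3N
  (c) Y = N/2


Checking option (b) Y = 3N:
  N = 0.199 -> Y = 0.598 ✓
  N = 2.233 -> Y = 6.7 ✓
  N = 1.971 -> Y = 5.913 ✓
All samples match this transformation.

(b) 3N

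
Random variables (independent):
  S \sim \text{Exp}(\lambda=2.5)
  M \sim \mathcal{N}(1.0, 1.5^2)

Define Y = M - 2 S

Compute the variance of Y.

For independent RVs: Var(aX + bY) = a²Var(X) + b²Var(Y)
Var(S) = 0.16
Var(M) = 2.25
Var(Y) = (-2)²*0.16 + 1²*2.25
= 4*0.16 + 1*2.25 = 2.89

2.89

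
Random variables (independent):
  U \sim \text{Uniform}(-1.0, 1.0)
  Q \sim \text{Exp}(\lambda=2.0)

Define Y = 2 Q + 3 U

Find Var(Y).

For independent RVs: Var(aX + bY) = a²Var(X) + b²Var(Y)
Var(U) = 0.33333333
Var(Q) = 0.25
Var(Y) = 3²*0.33333333 + 2²*0.25
= 9*0.33333333 + 4*0.25 = 4

4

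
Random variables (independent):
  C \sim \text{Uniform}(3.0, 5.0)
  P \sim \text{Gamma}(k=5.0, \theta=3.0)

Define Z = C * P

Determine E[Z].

For independent RVs: E[XY] = E[X]*E[Y]
E[C] = 4
E[P] = 15
E[Z] = 4 * 15 = 60

60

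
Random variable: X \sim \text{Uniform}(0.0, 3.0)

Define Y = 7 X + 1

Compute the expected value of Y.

For Y = 7X + 1:
E[Y] = 7 * E[X] + 1
E[X] = (0 + 3)/2 = 1.5
E[Y] = 7 * 1.5 + 1 = 11.5

11.5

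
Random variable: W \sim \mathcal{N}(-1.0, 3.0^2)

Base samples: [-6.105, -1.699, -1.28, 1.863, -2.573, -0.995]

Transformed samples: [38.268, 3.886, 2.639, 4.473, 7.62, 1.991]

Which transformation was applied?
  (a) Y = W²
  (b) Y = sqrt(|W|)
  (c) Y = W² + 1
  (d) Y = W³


Checking option (c) Y = W² + 1:
  W = -6.105 -> Y = 38.268 ✓
  W = -1.699 -> Y = 3.886 ✓
  W = -1.28 -> Y = 2.639 ✓
All samples match this transformation.

(c) W² + 1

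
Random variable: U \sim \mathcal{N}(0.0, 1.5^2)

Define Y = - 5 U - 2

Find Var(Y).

For Y = aU + b: Var(Y) = a² * Var(U)
Var(U) = 1.5^2 = 2.25
Var(Y) = (-5)² * 2.25 = 25 * 2.25 = 56.25

56.25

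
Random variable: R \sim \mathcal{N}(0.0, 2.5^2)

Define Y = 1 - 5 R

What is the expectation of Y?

For Y = -5R + 1:
E[Y] = -5 * E[R] + 1
E[R] = 0.0 = 0
E[Y] = -5 * 0 + 1 = 1

1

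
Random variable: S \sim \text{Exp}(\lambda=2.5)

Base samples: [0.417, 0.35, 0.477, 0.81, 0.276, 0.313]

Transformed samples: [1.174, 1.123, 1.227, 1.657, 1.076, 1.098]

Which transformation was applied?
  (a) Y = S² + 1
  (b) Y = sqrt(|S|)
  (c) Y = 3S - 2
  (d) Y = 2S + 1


Checking option (a) Y = S² + 1:
  S = 0.417 -> Y = 1.174 ✓
  S = 0.35 -> Y = 1.123 ✓
  S = 0.477 -> Y = 1.227 ✓
All samples match this transformation.

(a) S² + 1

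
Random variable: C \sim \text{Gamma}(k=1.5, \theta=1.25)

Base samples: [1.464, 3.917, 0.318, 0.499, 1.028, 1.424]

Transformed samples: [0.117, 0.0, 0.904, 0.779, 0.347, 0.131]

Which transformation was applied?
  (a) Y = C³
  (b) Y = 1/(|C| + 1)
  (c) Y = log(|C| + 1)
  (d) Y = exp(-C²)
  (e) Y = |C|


Checking option (d) Y = exp(-C²):
  C = 1.464 -> Y = 0.117 ✓
  C = 3.917 -> Y = 0.0 ✓
  C = 0.318 -> Y = 0.904 ✓
All samples match this transformation.

(d) exp(-C²)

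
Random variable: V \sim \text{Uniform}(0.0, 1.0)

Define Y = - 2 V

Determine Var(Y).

For Y = aV + b: Var(Y) = a² * Var(V)
Var(V) = (1 - 0)^2/12 = 0.083333333
Var(Y) = (-2)² * 0.083333333 = 4 * 0.083333333 = 0.33333333

0.33333333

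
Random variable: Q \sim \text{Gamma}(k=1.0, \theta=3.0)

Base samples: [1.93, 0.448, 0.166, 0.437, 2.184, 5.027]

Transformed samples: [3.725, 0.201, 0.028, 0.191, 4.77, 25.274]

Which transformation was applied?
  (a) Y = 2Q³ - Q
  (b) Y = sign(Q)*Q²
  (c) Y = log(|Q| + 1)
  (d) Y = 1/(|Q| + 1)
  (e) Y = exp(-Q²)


Checking option (b) Y = sign(Q)*Q²:
  Q = 1.93 -> Y = 3.725 ✓
  Q = 0.448 -> Y = 0.201 ✓
  Q = 0.166 -> Y = 0.028 ✓
All samples match this transformation.

(b) sign(Q)*Q²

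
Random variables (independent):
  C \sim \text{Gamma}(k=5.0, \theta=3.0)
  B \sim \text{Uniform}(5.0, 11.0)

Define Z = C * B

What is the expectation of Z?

For independent RVs: E[XY] = E[X]*E[Y]
E[C] = 15
E[B] = 8
E[Z] = 15 * 8 = 120

120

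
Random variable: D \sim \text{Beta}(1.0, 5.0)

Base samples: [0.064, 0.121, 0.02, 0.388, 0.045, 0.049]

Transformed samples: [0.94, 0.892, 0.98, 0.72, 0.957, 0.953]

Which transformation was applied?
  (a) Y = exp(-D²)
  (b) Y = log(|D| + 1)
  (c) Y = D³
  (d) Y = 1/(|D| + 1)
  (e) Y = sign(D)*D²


Checking option (d) Y = 1/(|D| + 1):
  D = 0.064 -> Y = 0.94 ✓
  D = 0.121 -> Y = 0.892 ✓
  D = 0.02 -> Y = 0.98 ✓
All samples match this transformation.

(d) 1/(|D| + 1)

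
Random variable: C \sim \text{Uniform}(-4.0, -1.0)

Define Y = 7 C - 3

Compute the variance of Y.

For Y = aC + b: Var(Y) = a² * Var(C)
Var(C) = (-1 + 4)^2/12 = 0.75
Var(Y) = 7² * 0.75 = 49 * 0.75 = 36.75

36.75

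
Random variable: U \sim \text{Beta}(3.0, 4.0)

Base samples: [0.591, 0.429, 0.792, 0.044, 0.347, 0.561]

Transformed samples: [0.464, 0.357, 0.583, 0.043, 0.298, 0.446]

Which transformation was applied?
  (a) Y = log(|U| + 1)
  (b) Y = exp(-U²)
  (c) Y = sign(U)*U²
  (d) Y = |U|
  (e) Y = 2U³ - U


Checking option (a) Y = log(|U| + 1):
  U = 0.591 -> Y = 0.464 ✓
  U = 0.429 -> Y = 0.357 ✓
  U = 0.792 -> Y = 0.583 ✓
All samples match this transformation.

(a) log(|U| + 1)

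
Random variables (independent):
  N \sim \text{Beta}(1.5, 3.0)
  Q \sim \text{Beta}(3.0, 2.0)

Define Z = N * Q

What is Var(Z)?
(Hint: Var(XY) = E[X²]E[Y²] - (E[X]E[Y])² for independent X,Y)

Var(XY) = E[X²]E[Y²] - (E[X]E[Y])²
E[N] = 0.33333333, Var(N) = 0.04040404
E[Q] = 0.6, Var(Q) = 0.04
E[N²] = 0.04040404 + 0.33333333² = 0.15151515
E[Q²] = 0.04 + 0.6² = 0.4
Var(Z) = 0.15151515*0.4 - (0.33333333*0.6)²
= 0.060606061 - 0.04 = 0.020606061

0.020606061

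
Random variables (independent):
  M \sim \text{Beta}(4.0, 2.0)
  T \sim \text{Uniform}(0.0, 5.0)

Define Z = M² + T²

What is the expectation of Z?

E[Z] = E[M²] + E[T²]
E[M²] = Var(M) + E[M]² = 0.031746032 + 0.44444444 = 0.47619048
E[T²] = Var(T) + E[T]² = 2.0833333 + 6.25 = 8.3333333
E[Z] = 0.47619048 + 8.3333333 = 8.8095238

8.8095238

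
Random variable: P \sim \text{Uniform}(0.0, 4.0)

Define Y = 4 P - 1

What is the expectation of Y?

For Y = 4P - 1:
E[Y] = 4 * E[P] - 1
E[P] = (0 + 4)/2 = 2
E[Y] = 4 * 2 - 1 = 7

7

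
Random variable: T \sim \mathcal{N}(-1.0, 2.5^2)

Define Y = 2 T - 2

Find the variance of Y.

For Y = aT + b: Var(Y) = a² * Var(T)
Var(T) = 2.5^2 = 6.25
Var(Y) = 2² * 6.25 = 4 * 6.25 = 25

25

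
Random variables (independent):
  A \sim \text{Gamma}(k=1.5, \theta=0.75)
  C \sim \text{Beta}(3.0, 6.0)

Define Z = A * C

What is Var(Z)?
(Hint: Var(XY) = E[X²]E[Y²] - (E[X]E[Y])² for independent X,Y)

Var(XY) = E[X²]E[Y²] - (E[X]E[Y])²
E[A] = 1.125, Var(A) = 0.84375
E[C] = 0.33333333, Var(C) = 0.022222222
E[A²] = 0.84375 + 1.125² = 2.109375
E[C²] = 0.022222222 + 0.33333333² = 0.13333333
Var(Z) = 2.109375*0.13333333 - (1.125*0.33333333)²
= 0.28125 - 0.140625 = 0.140625

0.140625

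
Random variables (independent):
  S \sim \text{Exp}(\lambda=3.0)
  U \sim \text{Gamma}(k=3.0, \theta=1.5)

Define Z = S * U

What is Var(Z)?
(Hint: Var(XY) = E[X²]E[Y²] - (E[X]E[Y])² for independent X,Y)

Var(XY) = E[X²]E[Y²] - (E[X]E[Y])²
E[S] = 0.33333333, Var(S) = 0.11111111
E[U] = 4.5, Var(U) = 6.75
E[S²] = 0.11111111 + 0.33333333² = 0.22222222
E[U²] = 6.75 + 4.5² = 27
Var(Z) = 0.22222222*27 - (0.33333333*4.5)²
= 6 - 2.25 = 3.75

3.75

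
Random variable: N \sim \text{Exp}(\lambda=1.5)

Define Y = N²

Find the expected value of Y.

E[N²] = Var(N) + (E[N])² = 0.44444444 + 0.44444444 = 0.88888889

0.88888889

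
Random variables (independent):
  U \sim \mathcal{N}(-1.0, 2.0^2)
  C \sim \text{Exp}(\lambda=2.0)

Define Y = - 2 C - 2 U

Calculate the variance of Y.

For independent RVs: Var(aX + bY) = a²Var(X) + b²Var(Y)
Var(U) = 4
Var(C) = 0.25
Var(Y) = (-2)²*4 + (-2)²*0.25
= 4*4 + 4*0.25 = 17

17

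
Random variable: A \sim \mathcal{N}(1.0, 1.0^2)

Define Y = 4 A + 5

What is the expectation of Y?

For Y = 4A + 5:
E[Y] = 4 * E[A] + 5
E[A] = 1.0 = 1
E[Y] = 4 * 1 + 5 = 9

9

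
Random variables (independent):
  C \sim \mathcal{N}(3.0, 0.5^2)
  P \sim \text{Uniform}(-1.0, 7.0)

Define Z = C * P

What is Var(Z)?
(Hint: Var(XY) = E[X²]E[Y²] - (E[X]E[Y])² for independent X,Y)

Var(XY) = E[X²]E[Y²] - (E[X]E[Y])²
E[C] = 3, Var(C) = 0.25
E[P] = 3, Var(P) = 5.3333333
E[C²] = 0.25 + 3² = 9.25
E[P²] = 5.3333333 + 3² = 14.333333
Var(Z) = 9.25*14.333333 - (3*3)²
= 132.58333 - 81 = 51.583333

51.583333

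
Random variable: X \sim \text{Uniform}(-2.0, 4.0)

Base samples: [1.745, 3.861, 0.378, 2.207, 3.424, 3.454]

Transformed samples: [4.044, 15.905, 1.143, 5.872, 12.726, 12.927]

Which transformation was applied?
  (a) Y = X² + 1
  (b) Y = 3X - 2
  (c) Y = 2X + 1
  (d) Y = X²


Checking option (a) Y = X² + 1:
  X = 1.745 -> Y = 4.044 ✓
  X = 3.861 -> Y = 15.905 ✓
  X = 0.378 -> Y = 1.143 ✓
All samples match this transformation.

(a) X² + 1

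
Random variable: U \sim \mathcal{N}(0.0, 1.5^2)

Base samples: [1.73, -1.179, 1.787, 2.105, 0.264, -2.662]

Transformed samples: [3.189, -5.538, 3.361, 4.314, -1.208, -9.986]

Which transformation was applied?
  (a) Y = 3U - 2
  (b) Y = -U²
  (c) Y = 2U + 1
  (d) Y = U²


Checking option (a) Y = 3U - 2:
  U = 1.73 -> Y = 3.189 ✓
  U = -1.179 -> Y = -5.538 ✓
  U = 1.787 -> Y = 3.361 ✓
All samples match this transformation.

(a) 3U - 2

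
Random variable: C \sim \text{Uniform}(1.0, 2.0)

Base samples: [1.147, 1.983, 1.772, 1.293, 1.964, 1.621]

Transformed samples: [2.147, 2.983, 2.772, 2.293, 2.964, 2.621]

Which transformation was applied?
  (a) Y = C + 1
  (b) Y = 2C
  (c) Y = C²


Checking option (a) Y = C + 1:
  C = 1.147 -> Y = 2.147 ✓
  C = 1.983 -> Y = 2.983 ✓
  C = 1.772 -> Y = 2.772 ✓
All samples match this transformation.

(a) C + 1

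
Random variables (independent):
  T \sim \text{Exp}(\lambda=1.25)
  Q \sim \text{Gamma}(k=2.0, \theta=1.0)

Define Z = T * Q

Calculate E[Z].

For independent RVs: E[XY] = E[X]*E[Y]
E[T] = 0.8
E[Q] = 2
E[Z] = 0.8 * 2 = 1.6

1.6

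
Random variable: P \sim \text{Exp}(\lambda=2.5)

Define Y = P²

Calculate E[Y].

E[P²] = Var(P) + (E[P])² = 0.16 + 0.16 = 0.32

0.32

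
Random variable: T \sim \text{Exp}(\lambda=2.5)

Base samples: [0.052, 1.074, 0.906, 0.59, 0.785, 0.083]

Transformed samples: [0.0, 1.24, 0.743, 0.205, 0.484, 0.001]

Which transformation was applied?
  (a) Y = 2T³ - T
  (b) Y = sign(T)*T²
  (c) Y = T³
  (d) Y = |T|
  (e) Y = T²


Checking option (c) Y = T³:
  T = 0.052 -> Y = 0.0 ✓
  T = 1.074 -> Y = 1.24 ✓
  T = 0.906 -> Y = 0.743 ✓
All samples match this transformation.

(c) T³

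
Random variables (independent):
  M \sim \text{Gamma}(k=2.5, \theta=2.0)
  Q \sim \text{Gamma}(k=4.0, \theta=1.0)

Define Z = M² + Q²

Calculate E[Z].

E[Z] = E[M²] + E[Q²]
E[M²] = Var(M) + E[M]² = 10 + 25 = 35
E[Q²] = Var(Q) + E[Q]² = 4 + 16 = 20
E[Z] = 35 + 20 = 55

55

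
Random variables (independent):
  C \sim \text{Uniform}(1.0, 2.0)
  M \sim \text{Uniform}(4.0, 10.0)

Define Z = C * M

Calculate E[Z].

For independent RVs: E[XY] = E[X]*E[Y]
E[C] = 1.5
E[M] = 7
E[Z] = 1.5 * 7 = 10.5

10.5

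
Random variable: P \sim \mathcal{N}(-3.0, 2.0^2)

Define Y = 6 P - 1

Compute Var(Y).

For Y = aP + b: Var(Y) = a² * Var(P)
Var(P) = 2.0^2 = 4
Var(Y) = 6² * 4 = 36 * 4 = 144

144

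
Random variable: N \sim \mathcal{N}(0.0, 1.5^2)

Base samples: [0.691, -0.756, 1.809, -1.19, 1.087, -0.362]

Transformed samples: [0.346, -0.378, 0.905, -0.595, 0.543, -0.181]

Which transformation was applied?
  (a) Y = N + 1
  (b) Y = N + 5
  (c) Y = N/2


Checking option (c) Y = N/2:
  N = 0.691 -> Y = 0.346 ✓
  N = -0.756 -> Y = -0.378 ✓
  N = 1.809 -> Y = 0.905 ✓
All samples match this transformation.

(c) N/2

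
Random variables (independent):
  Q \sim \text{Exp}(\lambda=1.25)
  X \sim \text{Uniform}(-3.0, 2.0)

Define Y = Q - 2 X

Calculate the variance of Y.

For independent RVs: Var(aX + bY) = a²Var(X) + b²Var(Y)
Var(Q) = 0.64
Var(X) = 2.0833333
Var(Y) = 1²*0.64 + (-2)²*2.0833333
= 1*0.64 + 4*2.0833333 = 8.9733333

8.9733333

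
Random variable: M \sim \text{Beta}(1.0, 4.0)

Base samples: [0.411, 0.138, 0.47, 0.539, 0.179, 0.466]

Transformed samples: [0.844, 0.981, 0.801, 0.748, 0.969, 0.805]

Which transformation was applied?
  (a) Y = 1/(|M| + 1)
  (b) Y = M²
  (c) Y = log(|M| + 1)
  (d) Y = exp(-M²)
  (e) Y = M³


Checking option (d) Y = exp(-M²):
  M = 0.411 -> Y = 0.844 ✓
  M = 0.138 -> Y = 0.981 ✓
  M = 0.47 -> Y = 0.801 ✓
All samples match this transformation.

(d) exp(-M²)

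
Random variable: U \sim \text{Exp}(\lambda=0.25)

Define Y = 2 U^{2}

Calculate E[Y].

E[Y] = 2*E[U²]
E[U] = 4
E[U²] = Var(U) + (E[U])² = 16 + 16 = 32
E[Y] = 2*32 = 64

64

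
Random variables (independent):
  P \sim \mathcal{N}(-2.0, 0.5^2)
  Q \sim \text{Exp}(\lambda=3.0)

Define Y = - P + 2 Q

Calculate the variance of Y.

For independent RVs: Var(aX + bY) = a²Var(X) + b²Var(Y)
Var(P) = 0.25
Var(Q) = 0.11111111
Var(Y) = (-1)²*0.25 + 2²*0.11111111
= 1*0.25 + 4*0.11111111 = 0.69444444

0.69444444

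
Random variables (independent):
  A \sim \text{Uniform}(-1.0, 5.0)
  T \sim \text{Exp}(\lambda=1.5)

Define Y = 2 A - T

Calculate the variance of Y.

For independent RVs: Var(aX + bY) = a²Var(X) + b²Var(Y)
Var(A) = 3
Var(T) = 0.44444444
Var(Y) = 2²*3 + (-1)²*0.44444444
= 4*3 + 1*0.44444444 = 12.444444

12.444444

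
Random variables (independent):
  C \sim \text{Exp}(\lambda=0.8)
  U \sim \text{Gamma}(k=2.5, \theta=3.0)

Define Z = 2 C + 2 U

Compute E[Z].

E[Z] = 2*E[C] + 2*E[U]
E[C] = 1.25
E[U] = 7.5
E[Z] = 2*1.25 + 2*7.5 = 17.5

17.5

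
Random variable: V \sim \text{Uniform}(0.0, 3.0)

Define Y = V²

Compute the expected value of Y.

E[V²] = Var(V) + (E[V])² = 0.75 + 2.25 = 3

3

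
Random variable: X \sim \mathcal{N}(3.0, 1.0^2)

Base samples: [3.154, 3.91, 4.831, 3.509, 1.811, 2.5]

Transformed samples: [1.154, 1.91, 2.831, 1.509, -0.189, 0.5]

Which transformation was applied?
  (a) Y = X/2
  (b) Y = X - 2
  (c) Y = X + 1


Checking option (b) Y = X - 2:
  X = 3.154 -> Y = 1.154 ✓
  X = 3.91 -> Y = 1.91 ✓
  X = 4.831 -> Y = 2.831 ✓
All samples match this transformation.

(b) X - 2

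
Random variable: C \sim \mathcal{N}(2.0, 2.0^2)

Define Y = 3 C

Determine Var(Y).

For Y = aC + b: Var(Y) = a² * Var(C)
Var(C) = 2.0^2 = 4
Var(Y) = 3² * 4 = 9 * 4 = 36

36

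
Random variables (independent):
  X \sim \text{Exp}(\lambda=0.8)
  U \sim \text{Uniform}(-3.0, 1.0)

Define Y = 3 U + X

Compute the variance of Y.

For independent RVs: Var(aX + bY) = a²Var(X) + b²Var(Y)
Var(X) = 1.5625
Var(U) = 1.3333333
Var(Y) = 1²*1.5625 + 3²*1.3333333
= 1*1.5625 + 9*1.3333333 = 13.5625

13.5625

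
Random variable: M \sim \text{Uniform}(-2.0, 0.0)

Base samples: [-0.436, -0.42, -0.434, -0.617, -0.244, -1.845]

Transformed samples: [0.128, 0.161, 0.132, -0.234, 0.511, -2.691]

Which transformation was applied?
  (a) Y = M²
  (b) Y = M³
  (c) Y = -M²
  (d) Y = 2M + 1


Checking option (d) Y = 2M + 1:
  M = -0.436 -> Y = 0.128 ✓
  M = -0.42 -> Y = 0.161 ✓
  M = -0.434 -> Y = 0.132 ✓
All samples match this transformation.

(d) 2M + 1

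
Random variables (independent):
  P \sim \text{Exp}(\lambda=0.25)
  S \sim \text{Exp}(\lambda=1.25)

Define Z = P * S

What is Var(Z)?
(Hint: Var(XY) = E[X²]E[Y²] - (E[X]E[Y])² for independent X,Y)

Var(XY) = E[X²]E[Y²] - (E[X]E[Y])²
E[P] = 4, Var(P) = 16
E[S] = 0.8, Var(S) = 0.64
E[P²] = 16 + 4² = 32
E[S²] = 0.64 + 0.8² = 1.28
Var(Z) = 32*1.28 - (4*0.8)²
= 40.96 - 10.24 = 30.72

30.72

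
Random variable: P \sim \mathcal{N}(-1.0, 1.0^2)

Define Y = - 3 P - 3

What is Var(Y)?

For Y = aP + b: Var(Y) = a² * Var(P)
Var(P) = 1.0^2 = 1
Var(Y) = (-3)² * 1 = 9 * 1 = 9

9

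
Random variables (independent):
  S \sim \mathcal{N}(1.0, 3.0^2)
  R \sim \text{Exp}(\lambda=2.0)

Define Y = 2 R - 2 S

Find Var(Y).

For independent RVs: Var(aX + bY) = a²Var(X) + b²Var(Y)
Var(S) = 9
Var(R) = 0.25
Var(Y) = (-2)²*9 + 2²*0.25
= 4*9 + 4*0.25 = 37

37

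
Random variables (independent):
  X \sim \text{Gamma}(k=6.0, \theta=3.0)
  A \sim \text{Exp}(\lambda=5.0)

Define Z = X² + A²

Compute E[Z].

E[Z] = E[X²] + E[A²]
E[X²] = Var(X) + E[X]² = 54 + 324 = 378
E[A²] = Var(A) + E[A]² = 0.04 + 0.04 = 0.08
E[Z] = 378 + 0.08 = 378.08

378.08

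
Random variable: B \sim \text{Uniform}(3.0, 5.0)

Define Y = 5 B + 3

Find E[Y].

For Y = 5B + 3:
E[Y] = 5 * E[B] + 3
E[B] = (3 + 5)/2 = 4
E[Y] = 5 * 4 + 3 = 23

23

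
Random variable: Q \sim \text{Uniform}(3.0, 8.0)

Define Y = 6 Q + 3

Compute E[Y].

For Y = 6Q + 3:
E[Y] = 6 * E[Q] + 3
E[Q] = (3 + 8)/2 = 5.5
E[Y] = 6 * 5.5 + 3 = 36

36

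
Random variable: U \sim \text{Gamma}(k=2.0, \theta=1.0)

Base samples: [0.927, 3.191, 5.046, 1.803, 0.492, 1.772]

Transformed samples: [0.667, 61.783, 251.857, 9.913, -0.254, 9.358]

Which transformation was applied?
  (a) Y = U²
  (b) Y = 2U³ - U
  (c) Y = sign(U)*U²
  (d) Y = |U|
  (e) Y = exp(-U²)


Checking option (b) Y = 2U³ - U:
  U = 0.927 -> Y = 0.667 ✓
  U = 3.191 -> Y = 61.783 ✓
  U = 5.046 -> Y = 251.857 ✓
All samples match this transformation.

(b) 2U³ - U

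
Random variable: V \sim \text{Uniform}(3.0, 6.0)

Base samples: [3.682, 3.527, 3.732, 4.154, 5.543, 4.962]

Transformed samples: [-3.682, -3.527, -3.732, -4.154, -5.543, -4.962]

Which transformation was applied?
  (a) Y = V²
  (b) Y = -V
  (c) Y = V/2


Checking option (b) Y = -V:
  V = 3.682 -> Y = -3.682 ✓
  V = 3.527 -> Y = -3.527 ✓
  V = 3.732 -> Y = -3.732 ✓
All samples match this transformation.

(b) -V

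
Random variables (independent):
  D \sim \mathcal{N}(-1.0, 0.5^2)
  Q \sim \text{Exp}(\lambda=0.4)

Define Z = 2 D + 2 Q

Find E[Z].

E[Z] = 2*E[D] + 2*E[Q]
E[D] = -1
E[Q] = 2.5
E[Z] = 2*(-1) + 2*2.5 = 3

3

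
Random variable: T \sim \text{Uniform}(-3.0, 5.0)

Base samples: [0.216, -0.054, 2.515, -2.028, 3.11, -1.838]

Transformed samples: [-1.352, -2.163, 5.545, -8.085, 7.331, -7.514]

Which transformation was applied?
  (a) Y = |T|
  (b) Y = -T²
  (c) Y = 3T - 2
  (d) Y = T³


Checking option (c) Y = 3T - 2:
  T = 0.216 -> Y = -1.352 ✓
  T = -0.054 -> Y = -2.163 ✓
  T = 2.515 -> Y = 5.545 ✓
All samples match this transformation.

(c) 3T - 2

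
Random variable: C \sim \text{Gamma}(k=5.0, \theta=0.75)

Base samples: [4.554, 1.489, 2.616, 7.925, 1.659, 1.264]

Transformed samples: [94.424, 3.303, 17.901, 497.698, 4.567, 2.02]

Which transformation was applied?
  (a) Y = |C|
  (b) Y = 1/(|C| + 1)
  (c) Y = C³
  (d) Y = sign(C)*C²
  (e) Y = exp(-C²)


Checking option (c) Y = C³:
  C = 4.554 -> Y = 94.424 ✓
  C = 1.489 -> Y = 3.303 ✓
  C = 2.616 -> Y = 17.901 ✓
All samples match this transformation.

(c) C³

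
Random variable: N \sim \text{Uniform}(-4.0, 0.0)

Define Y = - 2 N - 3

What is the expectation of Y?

For Y = -2N - 3:
E[Y] = -2 * E[N] - 3
E[N] = (-4 + 0)/2 = -2
E[Y] = -2 * (-2) - 3 = 1

1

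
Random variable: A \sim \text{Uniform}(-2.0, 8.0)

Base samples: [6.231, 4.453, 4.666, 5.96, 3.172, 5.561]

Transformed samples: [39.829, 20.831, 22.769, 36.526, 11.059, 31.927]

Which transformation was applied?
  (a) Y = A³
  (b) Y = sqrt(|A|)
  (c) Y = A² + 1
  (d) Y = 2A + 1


Checking option (c) Y = A² + 1:
  A = 6.231 -> Y = 39.829 ✓
  A = 4.453 -> Y = 20.831 ✓
  A = 4.666 -> Y = 22.769 ✓
All samples match this transformation.

(c) A² + 1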